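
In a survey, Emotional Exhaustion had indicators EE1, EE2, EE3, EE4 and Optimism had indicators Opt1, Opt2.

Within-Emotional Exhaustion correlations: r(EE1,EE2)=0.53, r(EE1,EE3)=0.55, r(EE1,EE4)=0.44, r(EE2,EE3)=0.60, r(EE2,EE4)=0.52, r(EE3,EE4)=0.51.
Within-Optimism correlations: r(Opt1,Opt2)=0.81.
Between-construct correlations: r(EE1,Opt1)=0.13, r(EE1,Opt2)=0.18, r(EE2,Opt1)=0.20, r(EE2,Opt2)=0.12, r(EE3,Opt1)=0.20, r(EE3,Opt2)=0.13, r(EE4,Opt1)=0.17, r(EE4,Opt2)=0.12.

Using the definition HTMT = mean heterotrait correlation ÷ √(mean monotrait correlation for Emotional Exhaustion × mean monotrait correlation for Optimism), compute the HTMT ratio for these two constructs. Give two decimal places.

Mean heterotrait r = 1.25/8 = 0.1563.
Mean within-EE = 3.15/6 = 0.5250; mean within-Opt = 0.81/1 = 0.8100.
Geometric mean = √(0.5250 × 0.8100) = 0.6521.
HTMT = 0.1563 / 0.6521 = 0.24.

0.24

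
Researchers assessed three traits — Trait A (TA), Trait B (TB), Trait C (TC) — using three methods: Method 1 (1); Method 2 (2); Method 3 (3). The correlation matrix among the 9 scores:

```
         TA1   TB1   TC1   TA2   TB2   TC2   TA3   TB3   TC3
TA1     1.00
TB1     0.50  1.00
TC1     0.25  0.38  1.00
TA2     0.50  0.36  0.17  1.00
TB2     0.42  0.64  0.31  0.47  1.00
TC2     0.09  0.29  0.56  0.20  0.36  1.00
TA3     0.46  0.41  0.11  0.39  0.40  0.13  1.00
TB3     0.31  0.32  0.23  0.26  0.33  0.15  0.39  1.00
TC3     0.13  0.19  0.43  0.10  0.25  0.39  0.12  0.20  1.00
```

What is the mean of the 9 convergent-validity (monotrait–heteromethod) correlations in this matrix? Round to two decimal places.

Convergent values: 0.50, 0.46, 0.39, 0.64, 0.32, 0.33, 0.56, 0.43, 0.39; mean = 4.02/9 = 0.45.

0.45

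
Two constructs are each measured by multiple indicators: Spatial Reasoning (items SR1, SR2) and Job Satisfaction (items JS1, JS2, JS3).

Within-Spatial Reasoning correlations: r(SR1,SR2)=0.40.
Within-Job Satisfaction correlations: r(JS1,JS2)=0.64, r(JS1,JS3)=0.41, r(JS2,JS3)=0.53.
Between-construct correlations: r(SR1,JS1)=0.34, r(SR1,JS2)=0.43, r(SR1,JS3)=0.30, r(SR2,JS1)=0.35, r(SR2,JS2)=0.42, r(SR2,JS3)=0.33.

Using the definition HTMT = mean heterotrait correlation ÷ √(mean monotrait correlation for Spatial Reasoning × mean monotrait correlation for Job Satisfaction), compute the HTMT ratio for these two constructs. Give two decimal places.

0.79

Mean heterotrait r = 2.17/6 = 0.3617.
Mean within-SR = 0.40/1 = 0.4000; mean within-JS = 1.58/3 = 0.5267.
Geometric mean = √(0.4000 × 0.5267) = 0.4590.
HTMT = 0.3617 / 0.4590 = 0.79.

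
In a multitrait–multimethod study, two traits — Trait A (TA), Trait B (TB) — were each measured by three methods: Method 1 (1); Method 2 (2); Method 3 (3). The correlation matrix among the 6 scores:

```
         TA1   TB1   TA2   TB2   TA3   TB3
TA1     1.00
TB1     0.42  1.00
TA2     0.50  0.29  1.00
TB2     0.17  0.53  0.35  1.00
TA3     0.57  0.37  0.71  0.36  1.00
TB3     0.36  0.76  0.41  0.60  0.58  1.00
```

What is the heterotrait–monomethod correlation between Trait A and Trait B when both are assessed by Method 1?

Different traits, same method: r(TA1, TB1) = 0.42.

0.42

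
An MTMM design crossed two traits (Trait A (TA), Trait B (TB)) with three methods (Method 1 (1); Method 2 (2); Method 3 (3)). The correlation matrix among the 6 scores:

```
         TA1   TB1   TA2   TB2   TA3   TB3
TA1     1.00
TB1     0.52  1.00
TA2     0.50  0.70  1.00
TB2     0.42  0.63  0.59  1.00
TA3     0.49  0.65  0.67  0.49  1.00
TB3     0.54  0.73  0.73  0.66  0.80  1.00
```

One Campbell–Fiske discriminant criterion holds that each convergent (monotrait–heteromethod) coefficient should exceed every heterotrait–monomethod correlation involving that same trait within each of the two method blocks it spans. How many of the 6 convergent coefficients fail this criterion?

5

Convergent coefficients and their comparison sets:
TA (methods 1·2): 0.50 vs {0.52, 0.59} → fail.
TA (methods 1·3): 0.49 vs {0.52, 0.80} → fail.
TA (methods 2·3): 0.67 vs {0.59, 0.80} → fail.
TB (methods 1·2): 0.63 vs {0.52, 0.59} → pass.
TB (methods 1·3): 0.73 vs {0.52, 0.80} → fail.
TB (methods 2·3): 0.66 vs {0.59, 0.80} → fail.
5 of 6 fail.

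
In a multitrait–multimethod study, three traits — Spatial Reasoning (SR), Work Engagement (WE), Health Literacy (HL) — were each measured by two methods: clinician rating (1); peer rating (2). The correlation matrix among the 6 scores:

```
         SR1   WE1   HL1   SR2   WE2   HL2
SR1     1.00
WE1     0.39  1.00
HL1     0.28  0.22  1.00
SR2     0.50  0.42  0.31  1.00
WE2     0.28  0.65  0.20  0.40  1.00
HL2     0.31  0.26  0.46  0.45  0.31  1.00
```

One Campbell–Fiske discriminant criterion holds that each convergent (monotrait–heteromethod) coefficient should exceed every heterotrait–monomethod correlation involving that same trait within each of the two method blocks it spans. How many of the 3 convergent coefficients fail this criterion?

Checking each validity diagonal entry against its comparison values:
SR (methods 1·2): 0.50 vs {0.39, 0.40, 0.28, 0.45} → pass.
WE (methods 1·2): 0.65 vs {0.39, 0.40, 0.22, 0.31} → pass.
HL (methods 1·2): 0.46 vs {0.28, 0.45, 0.22, 0.31} → pass.
0 of 3 fail.

0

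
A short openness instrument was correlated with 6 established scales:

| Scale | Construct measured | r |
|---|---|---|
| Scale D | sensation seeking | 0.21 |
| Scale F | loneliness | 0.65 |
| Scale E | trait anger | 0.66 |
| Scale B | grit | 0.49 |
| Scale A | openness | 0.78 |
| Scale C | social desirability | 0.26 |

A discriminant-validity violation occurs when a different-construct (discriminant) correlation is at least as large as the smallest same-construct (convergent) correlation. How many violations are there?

Convergent (same construct = openness): Scale A.
Smallest convergent = 0.78. Discriminant values: 0.21, 0.65, 0.66, 0.49, 0.26; count ≥ 0.78 → 0.

0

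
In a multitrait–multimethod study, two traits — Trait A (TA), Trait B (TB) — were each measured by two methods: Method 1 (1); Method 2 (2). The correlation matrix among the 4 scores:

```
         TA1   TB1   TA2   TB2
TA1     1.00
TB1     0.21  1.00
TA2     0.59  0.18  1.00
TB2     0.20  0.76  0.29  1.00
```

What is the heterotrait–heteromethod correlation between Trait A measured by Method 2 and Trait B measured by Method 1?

Different traits and methods: r(TA2, TB1) = 0.18.

0.18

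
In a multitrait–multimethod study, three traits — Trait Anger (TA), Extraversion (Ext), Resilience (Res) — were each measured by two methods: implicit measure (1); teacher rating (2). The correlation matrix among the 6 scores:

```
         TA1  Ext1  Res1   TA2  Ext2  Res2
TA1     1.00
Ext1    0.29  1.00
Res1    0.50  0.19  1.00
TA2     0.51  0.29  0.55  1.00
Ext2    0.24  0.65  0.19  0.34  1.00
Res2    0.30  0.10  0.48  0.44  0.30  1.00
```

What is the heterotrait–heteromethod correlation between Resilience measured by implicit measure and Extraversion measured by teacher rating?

Different traits and methods: r(Res1, Ext2) = 0.19.

0.19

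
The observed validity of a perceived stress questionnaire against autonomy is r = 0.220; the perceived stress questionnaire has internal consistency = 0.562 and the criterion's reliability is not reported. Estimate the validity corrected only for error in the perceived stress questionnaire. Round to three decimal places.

0.293

Single correction: r_c = r_obs / √r_xx = 0.220 / √0.562 = 0.220 / 0.7497 ≈ 0.293.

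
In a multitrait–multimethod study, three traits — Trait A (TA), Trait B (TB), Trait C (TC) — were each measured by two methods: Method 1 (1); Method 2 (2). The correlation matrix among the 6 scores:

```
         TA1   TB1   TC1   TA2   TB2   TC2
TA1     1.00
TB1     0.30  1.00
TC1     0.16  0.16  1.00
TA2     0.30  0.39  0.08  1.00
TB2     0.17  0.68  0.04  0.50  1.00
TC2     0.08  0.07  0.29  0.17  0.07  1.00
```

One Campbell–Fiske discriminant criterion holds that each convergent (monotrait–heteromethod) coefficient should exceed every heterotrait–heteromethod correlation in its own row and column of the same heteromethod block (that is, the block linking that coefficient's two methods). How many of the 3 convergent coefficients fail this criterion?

1

Convergent coefficients and their comparison sets:
TA (methods 1·2): 0.30 vs {0.17, 0.39, 0.08, 0.08} → fail.
TB (methods 1·2): 0.68 vs {0.39, 0.17, 0.07, 0.04} → pass.
TC (methods 1·2): 0.29 vs {0.08, 0.08, 0.04, 0.07} → pass.
1 of 3 fail.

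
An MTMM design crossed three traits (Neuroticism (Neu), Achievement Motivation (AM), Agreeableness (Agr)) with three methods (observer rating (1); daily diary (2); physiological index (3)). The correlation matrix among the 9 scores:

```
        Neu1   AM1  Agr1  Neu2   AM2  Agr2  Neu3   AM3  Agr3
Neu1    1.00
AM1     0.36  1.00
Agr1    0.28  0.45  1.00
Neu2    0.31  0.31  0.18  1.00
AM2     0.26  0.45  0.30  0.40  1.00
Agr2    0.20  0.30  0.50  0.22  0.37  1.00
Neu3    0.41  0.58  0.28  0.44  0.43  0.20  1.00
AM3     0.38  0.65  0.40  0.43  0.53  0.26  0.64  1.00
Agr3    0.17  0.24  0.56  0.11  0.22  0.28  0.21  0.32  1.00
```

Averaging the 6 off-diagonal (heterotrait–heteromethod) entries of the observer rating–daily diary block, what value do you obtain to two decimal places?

0.26

HTHM values (method 1 × method 2): 0.26, 0.20, 0.31, 0.30, 0.18, 0.30; mean = 1.55/6 = 0.26.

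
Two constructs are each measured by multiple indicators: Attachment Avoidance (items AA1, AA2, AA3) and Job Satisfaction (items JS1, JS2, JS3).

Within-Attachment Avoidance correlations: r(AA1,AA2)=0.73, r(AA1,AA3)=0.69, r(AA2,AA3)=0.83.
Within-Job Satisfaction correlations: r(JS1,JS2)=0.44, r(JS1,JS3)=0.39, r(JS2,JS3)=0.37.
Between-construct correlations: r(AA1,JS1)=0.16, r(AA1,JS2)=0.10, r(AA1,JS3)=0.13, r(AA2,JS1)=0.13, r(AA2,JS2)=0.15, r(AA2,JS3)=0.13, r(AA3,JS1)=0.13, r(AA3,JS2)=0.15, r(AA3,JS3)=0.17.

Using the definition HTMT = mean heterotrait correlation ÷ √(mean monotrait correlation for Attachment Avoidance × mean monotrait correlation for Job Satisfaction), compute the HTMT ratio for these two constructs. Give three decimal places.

0.254

Mean heterotrait r = 1.25/9 = 0.1389.
Mean within-AA = 2.25/3 = 0.7500; mean within-JS = 1.20/3 = 0.4000.
Geometric mean = √(0.7500 × 0.4000) = 0.5477.
HTMT = 0.1389 / 0.5477 = 0.254.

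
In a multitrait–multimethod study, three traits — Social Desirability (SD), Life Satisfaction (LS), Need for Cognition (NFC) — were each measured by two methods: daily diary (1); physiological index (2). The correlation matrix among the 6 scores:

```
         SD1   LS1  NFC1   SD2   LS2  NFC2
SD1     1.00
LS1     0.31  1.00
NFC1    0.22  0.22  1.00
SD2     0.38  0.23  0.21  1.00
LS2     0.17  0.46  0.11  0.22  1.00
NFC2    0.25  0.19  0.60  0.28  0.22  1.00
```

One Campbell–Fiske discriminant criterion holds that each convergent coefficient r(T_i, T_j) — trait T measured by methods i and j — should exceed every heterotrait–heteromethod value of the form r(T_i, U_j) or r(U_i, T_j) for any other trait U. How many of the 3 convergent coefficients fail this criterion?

0

Checking each validity diagonal entry against its comparison values:
SD (methods 1·2): 0.38 vs {0.17, 0.23, 0.25, 0.21} → pass.
LS (methods 1·2): 0.46 vs {0.23, 0.17, 0.19, 0.11} → pass.
NFC (methods 1·2): 0.60 vs {0.21, 0.25, 0.11, 0.19} → pass.
0 of 3 fail.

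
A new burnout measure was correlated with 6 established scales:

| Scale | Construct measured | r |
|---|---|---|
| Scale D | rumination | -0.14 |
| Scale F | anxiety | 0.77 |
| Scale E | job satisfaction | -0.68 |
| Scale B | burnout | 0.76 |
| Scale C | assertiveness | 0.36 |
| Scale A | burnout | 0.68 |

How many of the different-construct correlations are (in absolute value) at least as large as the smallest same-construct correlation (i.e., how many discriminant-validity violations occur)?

2

Convergent (same construct = burnout): Scale B, Scale A.
Smallest convergent = 0.68. Discriminant |r|: 0.14, 0.77, 0.68, 0.36; count ≥ 0.68 → 2.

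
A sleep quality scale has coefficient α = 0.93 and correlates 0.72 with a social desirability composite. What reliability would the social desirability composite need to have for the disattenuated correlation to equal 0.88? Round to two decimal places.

0.72

r_true = r_obs / √(r_xx · r_yy) ⇒ 0.88 = 0.72 / √(0.93 · r_yy).
√(0.93 · r_yy) = 0.72 / 0.88 = 0.8182; 0.93 · r_yy = 0.6695; r_yy = 0.6695 / 0.93 ≈ 0.72.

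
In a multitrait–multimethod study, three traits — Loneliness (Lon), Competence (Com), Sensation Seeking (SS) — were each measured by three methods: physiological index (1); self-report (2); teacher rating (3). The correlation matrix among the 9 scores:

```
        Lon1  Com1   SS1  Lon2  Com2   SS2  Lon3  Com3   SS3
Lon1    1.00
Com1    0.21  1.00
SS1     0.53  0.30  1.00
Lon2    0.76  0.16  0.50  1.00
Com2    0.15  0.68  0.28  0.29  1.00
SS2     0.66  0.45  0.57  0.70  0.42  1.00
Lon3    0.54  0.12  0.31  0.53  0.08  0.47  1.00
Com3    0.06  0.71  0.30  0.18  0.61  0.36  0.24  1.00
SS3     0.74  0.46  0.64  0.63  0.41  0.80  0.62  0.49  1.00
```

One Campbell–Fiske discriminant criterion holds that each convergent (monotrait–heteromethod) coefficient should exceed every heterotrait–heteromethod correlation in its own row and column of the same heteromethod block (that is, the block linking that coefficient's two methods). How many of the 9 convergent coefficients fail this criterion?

Convergent coefficients and their comparison sets:
Lon (methods 1·2): 0.76 vs {0.15, 0.16, 0.66, 0.50} → pass.
Lon (methods 1·3): 0.54 vs {0.06, 0.12, 0.74, 0.31} → fail.
Lon (methods 2·3): 0.53 vs {0.18, 0.08, 0.63, 0.47} → fail.
Com (methods 1·2): 0.68 vs {0.16, 0.15, 0.45, 0.28} → pass.
Com (methods 1·3): 0.71 vs {0.12, 0.06, 0.46, 0.30} → pass.
Com (methods 2·3): 0.61 vs {0.08, 0.18, 0.41, 0.36} → pass.
SS (methods 1·2): 0.57 vs {0.50, 0.66, 0.28, 0.45} → fail.
SS (methods 1·3): 0.64 vs {0.31, 0.74, 0.30, 0.46} → fail.
SS (methods 2·3): 0.80 vs {0.47, 0.63, 0.36, 0.41} → pass.
4 of 9 fail.

4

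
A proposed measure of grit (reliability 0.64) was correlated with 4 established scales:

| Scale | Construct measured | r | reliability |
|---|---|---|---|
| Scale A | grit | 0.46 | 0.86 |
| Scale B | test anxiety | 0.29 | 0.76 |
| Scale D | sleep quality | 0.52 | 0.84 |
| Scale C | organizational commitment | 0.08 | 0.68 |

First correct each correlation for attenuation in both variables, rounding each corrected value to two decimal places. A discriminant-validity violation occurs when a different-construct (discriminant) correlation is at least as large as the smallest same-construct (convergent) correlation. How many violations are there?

Disattenuated r (r / √(r_scale · r_new)):
  Scale A (conv): 0.46 / √(0.86·0.64) = 0.62
  Scale B (disc): 0.29 / √(0.76·0.64) = 0.42
  Scale D (disc): 0.52 / √(0.84·0.64) = 0.71
  Scale C (disc): 0.08 / √(0.68·0.64) = 0.12
Smallest convergent = 0.62. Discriminant values: 0.42, 0.71, 0.12; count ≥ 0.62 → 1.

1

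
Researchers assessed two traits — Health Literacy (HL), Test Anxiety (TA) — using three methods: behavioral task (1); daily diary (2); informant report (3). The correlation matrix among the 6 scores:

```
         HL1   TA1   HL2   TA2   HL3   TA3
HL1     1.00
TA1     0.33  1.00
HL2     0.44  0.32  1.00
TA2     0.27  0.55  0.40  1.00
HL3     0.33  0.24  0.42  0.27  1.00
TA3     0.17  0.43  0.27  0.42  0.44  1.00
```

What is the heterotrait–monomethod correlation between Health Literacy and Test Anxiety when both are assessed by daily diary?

Different traits, same method: r(HL2, TA2) = 0.40.

0.40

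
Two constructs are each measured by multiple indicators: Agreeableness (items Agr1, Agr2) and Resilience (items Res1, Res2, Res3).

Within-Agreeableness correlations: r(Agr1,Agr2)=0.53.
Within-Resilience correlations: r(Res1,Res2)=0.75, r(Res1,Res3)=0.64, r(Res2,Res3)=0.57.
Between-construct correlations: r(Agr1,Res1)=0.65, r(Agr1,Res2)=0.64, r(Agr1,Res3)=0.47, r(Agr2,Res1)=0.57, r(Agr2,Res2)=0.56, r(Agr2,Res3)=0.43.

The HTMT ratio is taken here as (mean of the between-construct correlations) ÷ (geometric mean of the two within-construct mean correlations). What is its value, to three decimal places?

0.940

Mean between = 3.32/6 = 0.5533.
Mean within-Agr = 0.53/1 = 0.5300; mean within-Res = 1.96/3 = 0.6533.
Geometric mean = √(0.5300 × 0.6533) = 0.5884.
HTMT = 0.5533 / 0.5884 = 0.940.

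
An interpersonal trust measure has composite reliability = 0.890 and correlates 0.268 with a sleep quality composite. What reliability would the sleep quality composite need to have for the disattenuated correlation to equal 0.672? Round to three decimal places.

0.179

r_true = r_obs / √(r_xx · r_yy) ⇒ 0.672 = 0.268 / √(0.890 · r_yy).
√(0.890 · r_yy) = 0.268 / 0.672 = 0.3988; 0.890 · r_yy = 0.1590; r_yy = 0.1590 / 0.890 ≈ 0.179.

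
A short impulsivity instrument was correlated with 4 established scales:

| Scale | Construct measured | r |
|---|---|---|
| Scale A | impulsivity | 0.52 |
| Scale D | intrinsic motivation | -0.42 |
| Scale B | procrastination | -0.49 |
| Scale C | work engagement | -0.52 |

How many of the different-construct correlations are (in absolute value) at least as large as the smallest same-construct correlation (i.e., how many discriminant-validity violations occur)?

Convergent (same construct = impulsivity): Scale A.
Smallest convergent = 0.52. Discriminant |r|: 0.42, 0.49, 0.52; count ≥ 0.52 → 1.

1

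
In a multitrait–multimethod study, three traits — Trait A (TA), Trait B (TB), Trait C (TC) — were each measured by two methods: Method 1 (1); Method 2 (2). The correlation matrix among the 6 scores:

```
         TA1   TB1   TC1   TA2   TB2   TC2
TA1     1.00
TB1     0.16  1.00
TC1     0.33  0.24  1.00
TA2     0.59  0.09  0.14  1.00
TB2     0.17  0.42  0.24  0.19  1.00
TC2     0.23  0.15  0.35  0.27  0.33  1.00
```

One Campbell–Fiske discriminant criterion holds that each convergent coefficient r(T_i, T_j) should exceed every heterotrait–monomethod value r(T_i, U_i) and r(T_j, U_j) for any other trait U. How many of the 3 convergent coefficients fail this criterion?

Each convergent coefficient versus the relevant comparison correlations:
TA (methods 1·2): 0.59 vs {0.16, 0.19, 0.33, 0.27} → pass.
TB (methods 1·2): 0.42 vs {0.16, 0.19, 0.24, 0.33} → pass.
TC (methods 1·2): 0.35 vs {0.33, 0.27, 0.24, 0.33} → pass.
0 of 3 fail.

0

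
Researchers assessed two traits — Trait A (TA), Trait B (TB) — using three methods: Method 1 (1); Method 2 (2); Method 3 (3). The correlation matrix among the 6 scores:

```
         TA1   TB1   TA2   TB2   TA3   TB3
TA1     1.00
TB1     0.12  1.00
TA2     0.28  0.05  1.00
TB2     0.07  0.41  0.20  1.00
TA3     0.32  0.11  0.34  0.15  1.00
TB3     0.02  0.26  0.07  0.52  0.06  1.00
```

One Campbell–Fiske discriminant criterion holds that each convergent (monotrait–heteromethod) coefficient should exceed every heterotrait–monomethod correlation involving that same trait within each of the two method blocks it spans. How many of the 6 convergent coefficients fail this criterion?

Convergent coefficients and their comparison sets:
TA (methods 1·2): 0.28 vs {0.12, 0.20} → pass.
TA (methods 1·3): 0.32 vs {0.12, 0.06} → pass.
TA (methods 2·3): 0.34 vs {0.20, 0.06} → pass.
TB (methods 1·2): 0.41 vs {0.12, 0.20} → pass.
TB (methods 1·3): 0.26 vs {0.12, 0.06} → pass.
TB (methods 2·3): 0.52 vs {0.20, 0.06} → pass.
0 of 6 fail.

0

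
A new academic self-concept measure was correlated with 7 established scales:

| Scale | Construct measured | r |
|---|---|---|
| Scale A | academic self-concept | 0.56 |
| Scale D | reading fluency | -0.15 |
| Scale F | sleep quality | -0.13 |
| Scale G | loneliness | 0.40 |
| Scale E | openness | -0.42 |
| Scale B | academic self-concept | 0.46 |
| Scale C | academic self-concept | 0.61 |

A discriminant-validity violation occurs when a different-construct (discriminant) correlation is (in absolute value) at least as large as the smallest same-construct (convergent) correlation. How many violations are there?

0

Convergent (same construct = academic self-concept): Scale A, Scale B, Scale C.
Smallest convergent = 0.46. Discriminant |r|: 0.15, 0.13, 0.40, 0.42; count ≥ 0.46 → 0.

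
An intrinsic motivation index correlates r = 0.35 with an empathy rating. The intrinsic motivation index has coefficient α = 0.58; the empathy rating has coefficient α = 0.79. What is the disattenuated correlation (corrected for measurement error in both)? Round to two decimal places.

r_true = r_obs / √(r_xx · r_yy) = 0.35 / √(0.58 × 0.79) = 0.35 / √0.4582 = 0.35 / 0.6769 ≈ 0.52.

0.52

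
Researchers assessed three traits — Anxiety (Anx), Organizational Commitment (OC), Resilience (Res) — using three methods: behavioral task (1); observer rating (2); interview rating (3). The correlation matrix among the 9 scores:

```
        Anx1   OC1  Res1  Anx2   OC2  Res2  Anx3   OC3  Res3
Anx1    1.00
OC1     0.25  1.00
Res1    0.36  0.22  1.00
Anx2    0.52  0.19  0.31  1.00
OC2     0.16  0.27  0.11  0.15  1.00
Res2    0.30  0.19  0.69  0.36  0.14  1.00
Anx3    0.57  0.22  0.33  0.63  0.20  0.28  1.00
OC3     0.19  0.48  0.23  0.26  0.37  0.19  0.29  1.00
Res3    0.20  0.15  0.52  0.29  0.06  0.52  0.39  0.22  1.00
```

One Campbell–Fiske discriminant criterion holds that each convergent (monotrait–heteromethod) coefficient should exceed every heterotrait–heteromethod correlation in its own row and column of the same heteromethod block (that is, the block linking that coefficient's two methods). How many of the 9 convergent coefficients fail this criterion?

Each convergent coefficient versus the relevant comparison correlations:
Anx (methods 1·2): 0.52 vs {0.16, 0.19, 0.30, 0.31} → pass.
Anx (methods 1·3): 0.57 vs {0.19, 0.22, 0.20, 0.33} → pass.
Anx (methods 2·3): 0.63 vs {0.26, 0.20, 0.29, 0.28} → pass.
OC (methods 1·2): 0.27 vs {0.19, 0.16, 0.19, 0.11} → pass.
OC (methods 1·3): 0.48 vs {0.22, 0.19, 0.15, 0.23} → pass.
OC (methods 2·3): 0.37 vs {0.20, 0.26, 0.06, 0.19} → pass.
Res (methods 1·2): 0.69 vs {0.31, 0.30, 0.11, 0.19} → pass.
Res (methods 1·3): 0.52 vs {0.33, 0.20, 0.23, 0.15} → pass.
Res (methods 2·3): 0.52 vs {0.28, 0.29, 0.19, 0.06} → pass.
0 of 9 fail.

0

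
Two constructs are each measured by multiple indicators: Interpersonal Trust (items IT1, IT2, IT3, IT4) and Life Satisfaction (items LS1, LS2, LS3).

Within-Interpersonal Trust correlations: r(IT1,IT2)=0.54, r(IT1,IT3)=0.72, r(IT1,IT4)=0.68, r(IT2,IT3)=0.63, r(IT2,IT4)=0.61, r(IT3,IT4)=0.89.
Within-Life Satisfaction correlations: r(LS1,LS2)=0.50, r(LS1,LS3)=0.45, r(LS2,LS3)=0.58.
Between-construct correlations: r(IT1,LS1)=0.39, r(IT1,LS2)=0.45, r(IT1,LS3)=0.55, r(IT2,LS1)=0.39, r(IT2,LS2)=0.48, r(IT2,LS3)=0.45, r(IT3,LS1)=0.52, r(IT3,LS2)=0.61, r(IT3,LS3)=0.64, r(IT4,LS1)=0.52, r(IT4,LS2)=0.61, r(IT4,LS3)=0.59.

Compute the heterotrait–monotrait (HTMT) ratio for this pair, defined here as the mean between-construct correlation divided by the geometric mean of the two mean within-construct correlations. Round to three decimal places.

Mean between = 6.20/12 = 0.5167.
Mean within-IT = 4.07/6 = 0.6783; mean within-LS = 1.53/3 = 0.5100.
Geometric mean = √(0.6783 × 0.5100) = 0.5882.
HTMT = 0.5167 / 0.5882 = 0.878.

0.878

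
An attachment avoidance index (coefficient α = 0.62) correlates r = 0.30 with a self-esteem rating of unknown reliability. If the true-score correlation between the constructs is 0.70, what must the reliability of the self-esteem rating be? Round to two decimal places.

r_true = r_obs / √(r_xx · r_yy) ⇒ 0.70 = 0.30 / √(0.62 · r_yy).
√(0.62 · r_yy) = 0.30 / 0.70 = 0.4286; 0.62 · r_yy = 0.1837; r_yy = 0.1837 / 0.62 ≈ 0.30.

0.30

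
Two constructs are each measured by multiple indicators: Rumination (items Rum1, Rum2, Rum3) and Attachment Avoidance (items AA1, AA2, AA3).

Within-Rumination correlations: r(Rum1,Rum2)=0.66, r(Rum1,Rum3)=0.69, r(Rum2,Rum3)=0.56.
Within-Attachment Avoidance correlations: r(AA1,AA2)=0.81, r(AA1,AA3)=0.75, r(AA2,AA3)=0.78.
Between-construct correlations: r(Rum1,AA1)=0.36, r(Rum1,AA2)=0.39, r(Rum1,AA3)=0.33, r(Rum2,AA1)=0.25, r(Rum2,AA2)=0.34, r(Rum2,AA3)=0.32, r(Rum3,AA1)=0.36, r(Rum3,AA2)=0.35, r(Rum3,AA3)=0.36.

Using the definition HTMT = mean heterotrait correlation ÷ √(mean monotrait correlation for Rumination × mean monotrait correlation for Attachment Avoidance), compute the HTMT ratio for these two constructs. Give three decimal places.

Mean heterotrait r = 3.06/9 = 0.3400.
Mean within-Rum = 1.91/3 = 0.6367; mean within-AA = 2.34/3 = 0.7800.
Geometric mean = √(0.6367 × 0.7800) = 0.7047.
HTMT = 0.3400 / 0.7047 = 0.482.

0.482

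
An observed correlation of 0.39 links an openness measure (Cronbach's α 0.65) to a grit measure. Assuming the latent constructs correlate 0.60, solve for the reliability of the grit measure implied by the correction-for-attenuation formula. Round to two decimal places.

r_true = r_obs / √(r_xx · r_yy) ⇒ 0.60 = 0.39 / √(0.65 · r_yy).
√(0.65 · r_yy) = 0.39 / 0.60 = 0.6500; 0.65 · r_yy = 0.4225; r_yy = 0.4225 / 0.65 ≈ 0.65.

0.65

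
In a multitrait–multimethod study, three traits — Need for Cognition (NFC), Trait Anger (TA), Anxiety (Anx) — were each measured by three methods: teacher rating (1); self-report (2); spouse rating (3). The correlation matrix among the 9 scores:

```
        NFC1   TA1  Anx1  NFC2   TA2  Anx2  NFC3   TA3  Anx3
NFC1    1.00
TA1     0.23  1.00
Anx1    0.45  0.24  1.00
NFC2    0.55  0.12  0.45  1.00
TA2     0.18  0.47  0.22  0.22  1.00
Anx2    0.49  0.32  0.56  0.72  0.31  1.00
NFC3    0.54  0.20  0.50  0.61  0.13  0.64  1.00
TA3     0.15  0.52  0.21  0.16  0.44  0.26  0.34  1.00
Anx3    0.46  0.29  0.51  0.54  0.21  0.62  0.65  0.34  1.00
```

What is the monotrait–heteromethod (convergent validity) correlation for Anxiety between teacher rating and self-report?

Same trait (Anx), different methods: r(Anx1, Anx2) = 0.56.

0.56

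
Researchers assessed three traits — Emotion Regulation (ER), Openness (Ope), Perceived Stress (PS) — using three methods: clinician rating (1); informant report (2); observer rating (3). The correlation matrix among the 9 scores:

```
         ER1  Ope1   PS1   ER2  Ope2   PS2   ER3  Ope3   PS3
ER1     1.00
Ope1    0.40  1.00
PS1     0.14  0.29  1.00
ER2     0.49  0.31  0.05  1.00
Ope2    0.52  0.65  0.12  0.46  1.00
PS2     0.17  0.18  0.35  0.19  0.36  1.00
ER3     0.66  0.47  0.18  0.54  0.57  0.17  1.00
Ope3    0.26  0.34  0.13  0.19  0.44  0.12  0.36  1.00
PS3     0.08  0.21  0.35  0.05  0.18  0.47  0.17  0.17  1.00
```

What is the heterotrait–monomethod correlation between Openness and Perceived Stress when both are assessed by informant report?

Different traits, same method: r(Ope2, PS2) = 0.36.

0.36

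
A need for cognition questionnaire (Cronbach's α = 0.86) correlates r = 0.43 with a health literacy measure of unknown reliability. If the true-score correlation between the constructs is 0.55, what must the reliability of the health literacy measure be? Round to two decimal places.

r_true = r_obs / √(r_xx · r_yy) ⇒ 0.55 = 0.43 / √(0.86 · r_yy).
√(0.86 · r_yy) = 0.43 / 0.55 = 0.7818; 0.86 · r_yy = 0.6112; r_yy = 0.6112 / 0.86 ≈ 0.71.

0.71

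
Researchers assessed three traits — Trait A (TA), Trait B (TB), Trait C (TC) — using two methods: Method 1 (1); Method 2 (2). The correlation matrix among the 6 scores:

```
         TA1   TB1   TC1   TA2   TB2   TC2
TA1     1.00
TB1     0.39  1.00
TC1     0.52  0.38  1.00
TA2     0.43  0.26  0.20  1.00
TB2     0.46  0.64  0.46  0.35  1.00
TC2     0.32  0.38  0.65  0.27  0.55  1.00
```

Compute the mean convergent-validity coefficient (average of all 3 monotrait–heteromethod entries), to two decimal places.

0.57

Convergent values: 0.43, 0.64, 0.65; mean = 1.72/3 = 0.57.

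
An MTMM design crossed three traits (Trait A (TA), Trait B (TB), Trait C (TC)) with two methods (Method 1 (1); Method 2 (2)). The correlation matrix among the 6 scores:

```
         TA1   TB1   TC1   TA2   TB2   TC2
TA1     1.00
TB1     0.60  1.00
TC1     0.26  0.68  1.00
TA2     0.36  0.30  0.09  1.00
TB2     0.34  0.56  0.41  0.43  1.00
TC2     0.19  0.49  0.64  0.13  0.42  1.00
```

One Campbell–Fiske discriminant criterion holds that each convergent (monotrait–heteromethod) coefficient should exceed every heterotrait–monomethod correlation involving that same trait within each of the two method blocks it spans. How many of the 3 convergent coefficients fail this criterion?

3

Convergent coefficients and their comparison sets:
TA (methods 1·2): 0.36 vs {0.60, 0.43, 0.26, 0.13} → fail.
TB (methods 1·2): 0.56 vs {0.60, 0.43, 0.68, 0.42} → fail.
TC (methods 1·2): 0.64 vs {0.26, 0.13, 0.68, 0.42} → fail.
3 of 3 fail.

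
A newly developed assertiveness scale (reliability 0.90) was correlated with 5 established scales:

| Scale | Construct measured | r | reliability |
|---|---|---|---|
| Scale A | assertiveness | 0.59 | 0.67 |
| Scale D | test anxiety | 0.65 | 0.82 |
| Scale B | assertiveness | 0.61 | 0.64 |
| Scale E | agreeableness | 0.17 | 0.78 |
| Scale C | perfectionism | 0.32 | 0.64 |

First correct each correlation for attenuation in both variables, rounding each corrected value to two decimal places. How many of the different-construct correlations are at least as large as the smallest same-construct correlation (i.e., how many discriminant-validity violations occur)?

1

Disattenuated r (r / √(r_scale · r_new)):
  Scale A (conv): 0.59 / √(0.67·0.90) = 0.76
  Scale D (disc): 0.65 / √(0.82·0.90) = 0.76
  Scale B (conv): 0.61 / √(0.64·0.90) = 0.80
  Scale E (disc): 0.17 / √(0.78·0.90) = 0.20
  Scale C (disc): 0.32 / √(0.64·0.90) = 0.42
Smallest convergent = 0.76. Discriminant values: 0.76, 0.20, 0.42; count ≥ 0.76 → 1.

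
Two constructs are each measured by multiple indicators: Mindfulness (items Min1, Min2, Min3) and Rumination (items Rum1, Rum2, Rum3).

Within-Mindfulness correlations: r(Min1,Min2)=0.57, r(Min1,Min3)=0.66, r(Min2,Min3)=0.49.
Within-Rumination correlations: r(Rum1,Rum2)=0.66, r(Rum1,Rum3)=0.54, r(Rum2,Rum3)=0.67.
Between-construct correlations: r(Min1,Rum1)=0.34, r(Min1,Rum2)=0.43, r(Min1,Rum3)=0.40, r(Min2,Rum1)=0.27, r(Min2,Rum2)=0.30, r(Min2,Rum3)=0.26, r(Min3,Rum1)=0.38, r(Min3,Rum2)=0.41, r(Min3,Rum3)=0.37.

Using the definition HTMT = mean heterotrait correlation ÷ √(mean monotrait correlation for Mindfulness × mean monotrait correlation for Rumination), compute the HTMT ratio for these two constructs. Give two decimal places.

Mean between = 3.16/9 = 0.3511.
Mean within-Min = 1.72/3 = 0.5733; mean within-Rum = 1.87/3 = 0.6233.
Geometric mean = √(0.5733 × 0.6233) = 0.5978.
HTMT = 0.3511 / 0.5978 = 0.59.

0.59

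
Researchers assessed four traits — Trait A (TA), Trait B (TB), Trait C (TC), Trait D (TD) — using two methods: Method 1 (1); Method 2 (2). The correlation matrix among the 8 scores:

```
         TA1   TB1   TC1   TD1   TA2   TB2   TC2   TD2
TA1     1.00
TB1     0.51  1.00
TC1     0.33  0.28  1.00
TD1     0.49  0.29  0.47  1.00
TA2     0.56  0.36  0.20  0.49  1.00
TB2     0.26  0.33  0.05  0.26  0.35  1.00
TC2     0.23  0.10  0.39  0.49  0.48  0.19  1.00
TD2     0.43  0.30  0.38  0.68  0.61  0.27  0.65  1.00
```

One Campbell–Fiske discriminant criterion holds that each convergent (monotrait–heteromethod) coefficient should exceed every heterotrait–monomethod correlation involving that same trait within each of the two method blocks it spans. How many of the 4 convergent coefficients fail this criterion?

3

Each convergent coefficient versus the relevant comparison correlations:
TA (methods 1·2): 0.56 vs {0.51, 0.35, 0.33, 0.48, 0.49, 0.61} → fail.
TB (methods 1·2): 0.33 vs {0.51, 0.35, 0.28, 0.19, 0.29, 0.27} → fail.
TC (methods 1·2): 0.39 vs {0.33, 0.48, 0.28, 0.19, 0.47, 0.65} → fail.
TD (methods 1·2): 0.68 vs {0.49, 0.61, 0.29, 0.27, 0.47, 0.65} → pass.
3 of 4 fail.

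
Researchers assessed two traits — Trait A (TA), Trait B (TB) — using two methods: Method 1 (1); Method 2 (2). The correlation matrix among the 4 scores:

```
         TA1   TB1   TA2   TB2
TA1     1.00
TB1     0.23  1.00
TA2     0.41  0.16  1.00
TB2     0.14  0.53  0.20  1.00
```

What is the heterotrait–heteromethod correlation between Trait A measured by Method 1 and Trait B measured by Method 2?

0.14

Different traits and methods: r(TA1, TB2) = 0.14.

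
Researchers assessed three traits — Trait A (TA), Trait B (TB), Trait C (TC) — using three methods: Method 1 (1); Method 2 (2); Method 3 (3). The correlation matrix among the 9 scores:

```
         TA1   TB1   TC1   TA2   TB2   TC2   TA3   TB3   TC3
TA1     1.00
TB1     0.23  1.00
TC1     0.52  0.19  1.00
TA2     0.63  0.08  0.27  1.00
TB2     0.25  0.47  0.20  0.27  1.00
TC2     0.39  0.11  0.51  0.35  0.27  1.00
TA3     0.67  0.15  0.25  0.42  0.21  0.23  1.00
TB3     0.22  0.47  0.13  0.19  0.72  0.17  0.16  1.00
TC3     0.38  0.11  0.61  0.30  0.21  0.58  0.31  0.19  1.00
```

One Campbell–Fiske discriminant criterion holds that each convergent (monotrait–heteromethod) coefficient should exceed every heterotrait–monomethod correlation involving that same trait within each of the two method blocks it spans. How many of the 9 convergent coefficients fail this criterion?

Checking each validity diagonal entry against its comparison values:
TA (methods 1·2): 0.63 vs {0.23, 0.27, 0.52, 0.35} → pass.
TA (methods 1·3): 0.67 vs {0.23, 0.16, 0.52, 0.31} → pass.
TA (methods 2·3): 0.42 vs {0.27, 0.16, 0.35, 0.31} → pass.
TB (methods 1·2): 0.47 vs {0.23, 0.27, 0.19, 0.27} → pass.
TB (methods 1·3): 0.47 vs {0.23, 0.16, 0.19, 0.19} → pass.
TB (methods 2·3): 0.72 vs {0.27, 0.16, 0.27, 0.19} → pass.
TC (methods 1·2): 0.51 vs {0.52, 0.35, 0.19, 0.27} → fail.
TC (methods 1·3): 0.61 vs {0.52, 0.31, 0.19, 0.19} → pass.
TC (methods 2·3): 0.58 vs {0.35, 0.31, 0.27, 0.19} → pass.
1 of 9 fail.

1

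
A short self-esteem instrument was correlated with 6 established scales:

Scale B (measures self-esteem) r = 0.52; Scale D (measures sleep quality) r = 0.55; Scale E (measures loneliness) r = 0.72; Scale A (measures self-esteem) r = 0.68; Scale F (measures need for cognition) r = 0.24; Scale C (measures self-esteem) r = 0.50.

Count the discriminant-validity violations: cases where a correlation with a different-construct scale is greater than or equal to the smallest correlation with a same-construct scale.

2

Convergent (same construct = self-esteem): Scale B, Scale A, Scale C.
Smallest convergent = 0.50. Discriminant values: 0.55, 0.72, 0.24; count ≥ 0.50 → 2.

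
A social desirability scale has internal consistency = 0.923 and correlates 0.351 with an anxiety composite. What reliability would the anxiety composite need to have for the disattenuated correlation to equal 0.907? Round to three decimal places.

0.162

r_true = r_obs / √(r_xx · r_yy) ⇒ 0.907 = 0.351 / √(0.923 · r_yy).
√(0.923 · r_yy) = 0.351 / 0.907 = 0.3870; 0.923 · r_yy = 0.1498; r_yy = 0.1498 / 0.923 ≈ 0.162.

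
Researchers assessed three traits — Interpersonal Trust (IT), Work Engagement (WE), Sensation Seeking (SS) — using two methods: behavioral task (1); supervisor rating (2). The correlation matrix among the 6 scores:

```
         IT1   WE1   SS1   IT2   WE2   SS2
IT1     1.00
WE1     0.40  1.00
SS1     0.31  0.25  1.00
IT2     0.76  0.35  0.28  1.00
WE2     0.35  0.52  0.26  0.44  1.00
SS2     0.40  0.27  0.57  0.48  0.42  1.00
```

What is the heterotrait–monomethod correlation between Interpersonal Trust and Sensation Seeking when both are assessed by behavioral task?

0.31

Different traits, same method: r(IT1, SS1) = 0.31.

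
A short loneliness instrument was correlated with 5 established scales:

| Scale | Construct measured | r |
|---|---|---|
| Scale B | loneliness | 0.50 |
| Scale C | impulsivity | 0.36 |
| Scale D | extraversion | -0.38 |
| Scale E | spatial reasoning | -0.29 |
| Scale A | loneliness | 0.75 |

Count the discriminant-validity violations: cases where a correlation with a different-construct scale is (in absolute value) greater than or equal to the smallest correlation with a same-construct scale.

0

Convergent (same construct = loneliness): Scale B, Scale A.
Smallest convergent = 0.50. Discriminant |r|: 0.36, 0.38, 0.29; count ≥ 0.50 → 0.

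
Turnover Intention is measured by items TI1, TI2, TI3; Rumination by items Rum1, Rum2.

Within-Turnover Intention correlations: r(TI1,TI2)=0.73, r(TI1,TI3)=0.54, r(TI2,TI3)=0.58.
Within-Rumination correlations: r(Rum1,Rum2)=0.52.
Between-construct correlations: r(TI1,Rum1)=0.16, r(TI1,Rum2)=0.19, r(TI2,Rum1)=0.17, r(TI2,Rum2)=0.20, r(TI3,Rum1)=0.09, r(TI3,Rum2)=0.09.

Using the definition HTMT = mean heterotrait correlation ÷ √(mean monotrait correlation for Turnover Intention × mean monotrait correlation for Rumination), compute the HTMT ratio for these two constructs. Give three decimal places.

0.265

Between-construct mean = 0.90/6 = 0.1500.
Mean within-TI = 1.85/3 = 0.6167; mean within-Rum = 0.52/1 = 0.5200.
Geometric mean = √(0.6167 × 0.5200) = 0.5663.
HTMT = 0.1500 / 0.5663 = 0.265.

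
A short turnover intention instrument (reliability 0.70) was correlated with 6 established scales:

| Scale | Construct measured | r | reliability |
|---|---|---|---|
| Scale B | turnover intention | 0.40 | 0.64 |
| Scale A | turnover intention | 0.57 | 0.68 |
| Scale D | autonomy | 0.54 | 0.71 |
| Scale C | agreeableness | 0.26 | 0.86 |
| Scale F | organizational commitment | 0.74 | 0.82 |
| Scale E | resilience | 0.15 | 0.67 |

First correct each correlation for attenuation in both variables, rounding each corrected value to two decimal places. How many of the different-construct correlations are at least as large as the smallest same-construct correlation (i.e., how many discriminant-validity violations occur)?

2

Disattenuated r (r / √(r_scale · r_new)):
  Scale B (conv): 0.40 / √(0.64·0.70) = 0.60
  Scale A (conv): 0.57 / √(0.68·0.70) = 0.83
  Scale D (disc): 0.54 / √(0.71·0.70) = 0.77
  Scale C (disc): 0.26 / √(0.86·0.70) = 0.34
  Scale F (disc): 0.74 / √(0.82·0.70) = 0.98
  Scale E (disc): 0.15 / √(0.67·0.70) = 0.22
Smallest convergent = 0.60. Discriminant values: 0.77, 0.34, 0.98, 0.22; count ≥ 0.60 → 2.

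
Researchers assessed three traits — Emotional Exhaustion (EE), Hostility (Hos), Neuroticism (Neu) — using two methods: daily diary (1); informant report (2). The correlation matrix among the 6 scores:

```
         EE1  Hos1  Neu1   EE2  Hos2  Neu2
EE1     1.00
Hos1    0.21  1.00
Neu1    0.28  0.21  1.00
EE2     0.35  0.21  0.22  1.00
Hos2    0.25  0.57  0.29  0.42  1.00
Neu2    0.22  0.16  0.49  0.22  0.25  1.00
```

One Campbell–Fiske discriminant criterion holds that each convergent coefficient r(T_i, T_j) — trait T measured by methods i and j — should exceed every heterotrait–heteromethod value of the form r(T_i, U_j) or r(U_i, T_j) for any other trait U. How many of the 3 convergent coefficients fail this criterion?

0

Checking each validity diagonal entry against its comparison values:
EE (methods 1·2): 0.35 vs {0.25, 0.21, 0.22, 0.22} → pass.
Hos (methods 1·2): 0.57 vs {0.21, 0.25, 0.16, 0.29} → pass.
Neu (methods 1·2): 0.49 vs {0.22, 0.22, 0.29, 0.16} → pass.
0 of 3 fail.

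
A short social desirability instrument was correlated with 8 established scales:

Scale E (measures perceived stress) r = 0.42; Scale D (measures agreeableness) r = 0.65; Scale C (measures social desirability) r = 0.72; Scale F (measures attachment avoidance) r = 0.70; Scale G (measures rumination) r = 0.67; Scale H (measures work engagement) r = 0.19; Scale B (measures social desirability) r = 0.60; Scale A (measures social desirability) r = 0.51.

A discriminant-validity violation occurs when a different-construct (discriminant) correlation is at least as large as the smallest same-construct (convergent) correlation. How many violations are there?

Convergent (same construct = social desirability): Scale C, Scale B, Scale A.
Smallest convergent = 0.51. Discriminant values: 0.42, 0.65, 0.70, 0.67, 0.19; count ≥ 0.51 → 3.

3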